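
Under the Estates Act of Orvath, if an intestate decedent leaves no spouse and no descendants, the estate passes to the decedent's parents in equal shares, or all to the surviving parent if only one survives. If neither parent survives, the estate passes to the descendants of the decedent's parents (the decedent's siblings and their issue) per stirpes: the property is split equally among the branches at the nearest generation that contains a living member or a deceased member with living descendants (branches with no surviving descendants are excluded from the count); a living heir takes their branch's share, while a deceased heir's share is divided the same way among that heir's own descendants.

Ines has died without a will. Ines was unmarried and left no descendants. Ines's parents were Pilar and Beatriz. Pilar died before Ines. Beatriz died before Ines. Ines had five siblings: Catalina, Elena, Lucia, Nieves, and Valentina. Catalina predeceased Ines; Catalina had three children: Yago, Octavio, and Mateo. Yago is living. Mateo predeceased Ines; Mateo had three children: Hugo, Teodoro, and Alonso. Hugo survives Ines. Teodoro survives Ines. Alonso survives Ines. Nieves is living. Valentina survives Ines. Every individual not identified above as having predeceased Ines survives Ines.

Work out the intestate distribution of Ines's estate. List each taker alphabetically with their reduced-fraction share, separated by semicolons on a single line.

Alonso 1/45; Elena 1/5; Hugo 1/45; Lucia 1/5; Nieves 1/5; Octavio 1/15; Teodoro 1/45; Valentina 1/5; Yago 1/15

Neither parent survives and there are no descendants, so the estate passes to Ines's siblings and their issue per stirpes.
The estate is divided into 5 equal shares of 1/5 among Catalina, Elena, Lucia, Nieves, Valentina.
Catalina predeceased; the 1/5 allotted to Catalina's branch passes to Catalina's issue by representation.
The 1/5 is divided into 3 equal shares of 1/15 among Yago, Octavio, Mateo.
Yago is living and takes 1/15.
Octavio is living and takes 1/15.
Mateo predeceased; the 1/15 allotted to Mateo's branch passes to Mateo's issue by representation.
The 1/15 is divided into 3 equal shares of 1/45 among Hugo, Teodoro, Alonso.
Hugo is living and takes 1/45.
Teodoro is living and takes 1/45.
Alonso is living and takes 1/45.
Elena is living and takes 1/5.
Lucia is living and takes 1/5.
Nieves is living and takes 1/5.
Valentina is living and takes 1/5.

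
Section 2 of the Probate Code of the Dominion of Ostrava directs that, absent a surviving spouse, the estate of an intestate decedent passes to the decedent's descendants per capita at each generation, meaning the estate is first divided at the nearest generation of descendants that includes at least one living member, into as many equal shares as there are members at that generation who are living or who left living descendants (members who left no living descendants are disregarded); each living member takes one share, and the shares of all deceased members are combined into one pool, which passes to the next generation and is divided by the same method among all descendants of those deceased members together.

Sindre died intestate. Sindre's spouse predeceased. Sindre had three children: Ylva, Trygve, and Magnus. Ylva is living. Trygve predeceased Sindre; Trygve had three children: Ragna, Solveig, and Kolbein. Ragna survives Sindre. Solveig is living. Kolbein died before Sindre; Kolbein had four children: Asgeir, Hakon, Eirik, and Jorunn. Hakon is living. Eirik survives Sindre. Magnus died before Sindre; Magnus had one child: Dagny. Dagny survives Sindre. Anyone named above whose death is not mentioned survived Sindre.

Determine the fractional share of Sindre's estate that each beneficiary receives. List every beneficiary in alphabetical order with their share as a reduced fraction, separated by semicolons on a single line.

Asgeir 1/24; Dagny 1/6; Eirik 1/24; Hakon 1/24; Jorunn 1/24; Ragna 1/6; Solveig 1/6; Ylva 1/3

There is no surviving spouse, so the entire estate passes to Sindre's descendants per capita at each generation.
At generation 1 (Ylva, Trygve, Magnus) there are 3 shares of (1)/3 = 1/3 each.
Living: Ylva — each takes 1/3.
Deceased: Trygve and Magnus. Their combined 2/3 is pooled and carried to generation 2.
At generation 2 (Ragna, Solveig, Kolbein, Dagny) there are 4 shares of (2/3)/4 = 1/6 each.
Living: Ragna, Solveig, and Dagny — each takes 1/6.
Deceased: Kolbein. That 1/6 share is carried to generation 3.
At generation 3 (Asgeir, Hakon, Eirik, Jorunn) there are 4 shares of (1/6)/4 = 1/24 each.
Living: Asgeir, Hakon, Eirik, and Jorunn — each takes 1/24.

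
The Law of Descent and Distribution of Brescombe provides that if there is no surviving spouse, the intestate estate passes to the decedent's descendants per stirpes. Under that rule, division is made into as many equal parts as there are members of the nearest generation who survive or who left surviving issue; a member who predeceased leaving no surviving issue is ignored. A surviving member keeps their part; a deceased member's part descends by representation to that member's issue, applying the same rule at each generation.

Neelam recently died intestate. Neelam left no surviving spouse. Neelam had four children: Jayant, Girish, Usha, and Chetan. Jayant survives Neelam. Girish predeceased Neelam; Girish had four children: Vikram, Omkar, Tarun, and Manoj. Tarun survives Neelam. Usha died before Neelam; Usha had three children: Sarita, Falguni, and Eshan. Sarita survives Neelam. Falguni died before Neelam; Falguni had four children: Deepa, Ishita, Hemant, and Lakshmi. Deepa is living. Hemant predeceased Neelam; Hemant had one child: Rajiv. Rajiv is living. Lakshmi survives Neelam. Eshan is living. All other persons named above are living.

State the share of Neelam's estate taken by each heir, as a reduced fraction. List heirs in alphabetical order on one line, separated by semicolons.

Chetan 1/4; Deepa 1/48; Eshan 1/12; Ishita 1/48; Jayant 1/4; Lakshmi 1/48; Manoj 1/16; Omkar 1/16; Rajiv 1/48; Sarita 1/12; Tarun 1/16; Vikram 1/16

There is no surviving spouse, so the entire estate passes to Neelam's descendants per stirpes.
The estate is divided into 4 equal shares of 1/4 among Jayant, Girish, Usha, Chetan.
Jayant is living and takes 1/4.
Girish predeceased; the 1/4 allotted to Girish's branch passes to Girish's issue by representation.
The 1/4 is divided into 4 equal shares of 1/16 among Vikram, Omkar, Tarun, Manoj.
Vikram is living and takes 1/16.
Omkar is living and takes 1/16.
Tarun is living and takes 1/16.
Manoj is living and takes 1/16.
Usha predeceased; the 1/4 allotted to Usha's branch passes to Usha's issue by representation.
The 1/4 is divided into 3 equal shares of 1/12 among Sarita, Falguni, Eshan.
Sarita is living and takes 1/12.
Falguni predeceased; the 1/12 allotted to Falguni's branch passes to Falguni's issue by representation.
The 1/12 is divided into 4 equal shares of 1/48 among Deepa, Ishita, Hemant, Lakshmi.
Deepa is living and takes 1/48.
Ishita is living and takes 1/48.
Hemant predeceased; the 1/48 allotted to Hemant's branch passes to Hemant's issue by representation.
Rajiv is the sole taker at this level and receives the full 1/48.
Lakshmi is living and takes 1/48.
Eshan is living and takes 1/12.
Chetan is living and takes 1/4.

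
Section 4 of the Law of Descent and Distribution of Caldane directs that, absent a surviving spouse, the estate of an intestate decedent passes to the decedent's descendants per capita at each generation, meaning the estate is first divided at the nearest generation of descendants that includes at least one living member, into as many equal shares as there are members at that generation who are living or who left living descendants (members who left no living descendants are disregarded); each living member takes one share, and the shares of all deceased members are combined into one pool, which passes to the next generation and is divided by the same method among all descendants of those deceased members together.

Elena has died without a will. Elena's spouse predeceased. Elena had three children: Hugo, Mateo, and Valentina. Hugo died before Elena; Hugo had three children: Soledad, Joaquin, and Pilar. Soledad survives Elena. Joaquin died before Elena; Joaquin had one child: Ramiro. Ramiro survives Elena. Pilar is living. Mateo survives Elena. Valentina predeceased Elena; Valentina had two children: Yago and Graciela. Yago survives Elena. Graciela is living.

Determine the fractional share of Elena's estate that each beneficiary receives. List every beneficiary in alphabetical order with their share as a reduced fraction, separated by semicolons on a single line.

Graciela 2/15; Mateo 1/3; Pilar 2/15; Ramiro 2/15; Soledad 2/15; Yago 2/15

There is no surviving spouse, so the entire estate passes to Elena's descendants per capita at each generation.
At generation 1 (Hugo, Mateo, Valentina) there are 3 shares of (1)/3 = 1/3 each.
Living: Mateo — each takes 1/3.
Deceased: Hugo and Valentina. Their combined 2/3 is pooled and carried to generation 2.
At generation 2 (Soledad, Joaquin, Pilar, Yago, Graciela) there are 5 shares of (2/3)/5 = 2/15 each.
Living: Soledad, Pilar, Yago, and Graciela — each takes 2/15.
Deceased: Joaquin. That 2/15 share is carried to generation 3.
At generation 3 (Ramiro) there are 1 shares of (2/15)/1 = 2/15 each.
Living: Ramiro — each takes 2/15.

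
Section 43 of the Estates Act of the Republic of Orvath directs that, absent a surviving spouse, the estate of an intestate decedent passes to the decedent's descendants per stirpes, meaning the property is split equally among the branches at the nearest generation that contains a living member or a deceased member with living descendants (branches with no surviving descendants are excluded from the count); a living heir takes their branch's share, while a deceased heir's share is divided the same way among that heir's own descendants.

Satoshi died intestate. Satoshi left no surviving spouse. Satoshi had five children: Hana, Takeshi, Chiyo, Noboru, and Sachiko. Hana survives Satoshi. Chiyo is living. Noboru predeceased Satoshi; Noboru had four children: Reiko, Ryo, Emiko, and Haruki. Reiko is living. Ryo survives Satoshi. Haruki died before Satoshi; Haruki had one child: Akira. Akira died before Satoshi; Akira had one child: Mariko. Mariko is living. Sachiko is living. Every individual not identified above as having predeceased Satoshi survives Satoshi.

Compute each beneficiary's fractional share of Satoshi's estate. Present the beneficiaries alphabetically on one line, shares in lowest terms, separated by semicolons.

Chiyo 1/5; Emiko 1/20; Hana 1/5; Mariko 1/20; Reiko 1/20; Ryo 1/20; Sachiko 1/5; Takeshi 1/5

There is no surviving spouse, so the entire estate passes to Satoshi's descendants per stirpes.
The estate is divided into 5 equal shares of 1/5 among Hana, Takeshi, Chiyo, Noboru, Sachiko.
Hana is living and takes 1/5.
Takeshi is living and takes 1/5.
Chiyo is living and takes 1/5.
Noboru predeceased; the 1/5 allotted to Noboru's branch passes to Noboru's issue by representation.
The 1/5 is divided into 4 equal shares of 1/20 among Reiko, Ryo, Emiko, Haruki.
Reiko is living and takes 1/20.
Ryo is living and takes 1/20.
Emiko is living and takes 1/20.
Haruki predeceased; the 1/20 allotted to Haruki's branch passes to Haruki's issue by representation.
Akira's line is the sole branch at this level, so the full 1/20 passes to Akira's issue by representation.
Mariko is the sole taker at this level and receives the full 1/20.
Sachiko is living and takes 1/5.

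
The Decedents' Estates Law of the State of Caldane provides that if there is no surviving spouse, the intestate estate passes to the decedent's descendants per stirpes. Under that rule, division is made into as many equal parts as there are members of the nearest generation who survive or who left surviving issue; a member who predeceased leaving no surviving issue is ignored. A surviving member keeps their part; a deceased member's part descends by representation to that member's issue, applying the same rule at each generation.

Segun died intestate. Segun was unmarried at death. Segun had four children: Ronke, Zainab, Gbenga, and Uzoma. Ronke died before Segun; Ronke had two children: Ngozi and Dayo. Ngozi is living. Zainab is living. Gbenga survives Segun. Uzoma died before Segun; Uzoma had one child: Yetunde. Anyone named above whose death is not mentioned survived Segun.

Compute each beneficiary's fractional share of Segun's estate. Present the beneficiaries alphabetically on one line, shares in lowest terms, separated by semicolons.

Dayo 1/8; Gbenga 1/4; Ngozi 1/8; Yetunde 1/4; Zainab 1/4

There is no surviving spouse, so the entire estate passes to Segun's descendants per stirpes.
The estate is divided into 4 equal shares of 1/4 among Ronke, Zainab, Gbenga, Uzoma.
Ronke predeceased; the 1/4 allotted to Ronke's branch passes to Ronke's issue by representation.
The 1/4 is divided into 2 equal shares of 1/8 among Ngozi, Dayo.
Ngozi is living and takes 1/8.
Dayo is living and takes 1/8.
Zainab is living and takes 1/4.
Gbenga is living and takes 1/4.
Uzoma predeceased; the 1/4 allotted to Uzoma's branch passes to Uzoma's issue by representation.
Yetunde is the sole taker at this level and receives the full 1/4.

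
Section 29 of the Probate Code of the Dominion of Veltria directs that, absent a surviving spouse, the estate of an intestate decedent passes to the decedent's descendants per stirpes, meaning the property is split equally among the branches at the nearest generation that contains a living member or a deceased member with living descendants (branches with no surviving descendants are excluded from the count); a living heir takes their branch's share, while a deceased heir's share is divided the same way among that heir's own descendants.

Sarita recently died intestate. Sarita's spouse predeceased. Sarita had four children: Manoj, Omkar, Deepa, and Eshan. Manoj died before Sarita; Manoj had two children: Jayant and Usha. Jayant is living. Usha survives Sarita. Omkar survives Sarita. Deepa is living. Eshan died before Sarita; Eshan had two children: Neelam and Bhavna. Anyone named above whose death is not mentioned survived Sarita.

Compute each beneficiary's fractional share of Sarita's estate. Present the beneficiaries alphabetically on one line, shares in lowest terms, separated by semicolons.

Bhavna 1/8; Deepa 1/4; Jayant 1/8; Neelam 1/8; Omkar 1/4; Usha 1/8

There is no surviving spouse, so the entire estate passes to Sarita's descendants per stirpes.
The estate is divided into 4 equal shares of 1/4 among Manoj, Omkar, Deepa, Eshan.
Manoj predeceased; the 1/4 allotted to Manoj's branch passes to Manoj's issue by representation.
The 1/4 is divided into 2 equal shares of 1/8 among Jayant, Usha.
Jayant is living and takes 1/8.
Usha is living and takes 1/8.
Omkar is living and takes 1/4.
Deepa is living and takes 1/4.
Eshan predeceased; the 1/4 allotted to Eshan's branch passes to Eshan's issue by representation.
The 1/4 is divided into 2 equal shares of 1/8 among Neelam, Bhavna.
Neelam is living and takes 1/8.
Bhavna is living and takes 1/8.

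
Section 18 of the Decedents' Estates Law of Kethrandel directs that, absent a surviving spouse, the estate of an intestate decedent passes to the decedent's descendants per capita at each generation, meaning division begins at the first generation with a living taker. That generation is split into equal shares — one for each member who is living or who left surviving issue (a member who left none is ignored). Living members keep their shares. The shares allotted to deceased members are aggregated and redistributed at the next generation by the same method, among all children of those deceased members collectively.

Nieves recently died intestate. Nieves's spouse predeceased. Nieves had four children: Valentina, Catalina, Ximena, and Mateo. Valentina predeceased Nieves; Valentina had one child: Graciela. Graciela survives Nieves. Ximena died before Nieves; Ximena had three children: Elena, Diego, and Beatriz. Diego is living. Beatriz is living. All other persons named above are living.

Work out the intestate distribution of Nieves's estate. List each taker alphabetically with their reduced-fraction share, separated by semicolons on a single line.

Beatriz 1/8; Catalina 1/4; Diego 1/8; Elena 1/8; Graciela 1/8; Mateo 1/4

There is no surviving spouse, so the entire estate passes to Nieves's descendants per capita at each generation.
At generation 1 (Valentina, Catalina, Ximena, Mateo) there are 4 shares of (1)/4 = 1/4 each.
Living: Catalina and Mateo — each takes 1/4.
Deceased: Valentina and Ximena. Their combined 1/2 is pooled and carried to generation 2.
At generation 2 (Graciela, Elena, Diego, Beatriz) there are 4 shares of (1/2)/4 = 1/8 each.
Living: Graciela, Elena, Diego, and Beatriz — each takes 1/8.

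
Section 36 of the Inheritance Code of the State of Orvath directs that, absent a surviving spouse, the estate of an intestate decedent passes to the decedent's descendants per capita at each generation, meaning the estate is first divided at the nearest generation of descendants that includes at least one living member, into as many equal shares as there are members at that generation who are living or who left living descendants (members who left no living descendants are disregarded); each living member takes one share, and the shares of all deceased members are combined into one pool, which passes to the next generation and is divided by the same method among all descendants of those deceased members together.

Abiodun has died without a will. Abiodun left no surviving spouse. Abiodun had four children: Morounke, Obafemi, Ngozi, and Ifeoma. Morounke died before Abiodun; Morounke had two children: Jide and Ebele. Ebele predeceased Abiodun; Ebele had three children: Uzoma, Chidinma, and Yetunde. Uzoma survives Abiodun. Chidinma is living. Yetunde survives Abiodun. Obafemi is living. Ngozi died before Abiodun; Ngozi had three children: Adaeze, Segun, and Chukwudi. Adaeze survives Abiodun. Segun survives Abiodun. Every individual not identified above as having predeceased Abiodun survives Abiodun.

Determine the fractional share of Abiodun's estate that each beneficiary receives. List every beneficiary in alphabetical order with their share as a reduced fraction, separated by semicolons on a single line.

There is no surviving spouse, so the entire estate passes to Abiodun's descendants per capita at each generation.
At generation 1 (Morounke, Obafemi, Ngozi, Ifeoma) there are 4 shares of (1)/4 = 1/4 each.
Living: Obafemi and Ifeoma — each takes 1/4.
Deceased: Morounke and Ngozi. Their combined 1/2 is pooled and carried to generation 2.
At generation 2 (Jide, Ebele, Adaeze, Segun, Chukwudi) there are 5 shares of (1/2)/5 = 1/10 each.
Living: Jide, Adaeze, Segun, and Chukwudi — each takes 1/10.
Deceased: Ebele. That 1/10 share is carried to generation 3.
At generation 3 (Uzoma, Chidinma, Yetunde) there are 3 shares of (1/10)/3 = 1/30 each.
Living: Uzoma, Chidinma, and Yetunde — each takes 1/30.

Adaeze 1/10; Chidinma 1/30; Chukwudi 1/10; Ifeoma 1/4; Jide 1/10; Obafemi 1/4; Segun 1/10; Uzoma 1/30; Yetunde 1/30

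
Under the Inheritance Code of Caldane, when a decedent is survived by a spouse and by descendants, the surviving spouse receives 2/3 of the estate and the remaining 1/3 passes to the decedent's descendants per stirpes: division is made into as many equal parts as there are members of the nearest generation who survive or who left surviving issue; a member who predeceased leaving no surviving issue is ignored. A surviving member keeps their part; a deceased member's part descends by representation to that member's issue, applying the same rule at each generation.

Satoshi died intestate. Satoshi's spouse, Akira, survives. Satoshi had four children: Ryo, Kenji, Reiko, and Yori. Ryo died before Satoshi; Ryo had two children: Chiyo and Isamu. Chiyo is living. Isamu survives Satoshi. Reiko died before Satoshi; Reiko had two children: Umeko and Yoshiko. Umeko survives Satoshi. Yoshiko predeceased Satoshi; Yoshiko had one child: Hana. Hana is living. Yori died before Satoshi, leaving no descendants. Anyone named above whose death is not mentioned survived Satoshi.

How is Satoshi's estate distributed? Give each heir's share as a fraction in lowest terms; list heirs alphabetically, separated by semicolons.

Akira, as surviving spouse, takes 2/3.
The remaining 1/3 passes to Satoshi's descendants per stirpes.
Yori left no surviving issue, so that branch lapses and is disregarded.
The 1/3 is divided into 3 equal shares of 1/9 among Ryo, Kenji, Reiko.
Ryo predeceased; the 1/9 allotted to Ryo's branch passes to Ryo's issue by representation.
The 1/9 is divided into 2 equal shares of 1/18 among Chiyo, Isamu.
Chiyo is living and takes 1/18.
Isamu is living and takes 1/18.
Kenji is living and takes 1/9.
Reiko predeceased; the 1/9 allotted to Reiko's branch passes to Reiko's issue by representation.
The 1/9 is divided into 2 equal shares of 1/18 among Umeko, Yoshiko.
Umeko is living and takes 1/18.
Yoshiko predeceased; the 1/18 allotted to Yoshiko's branch passes to Yoshiko's issue by representation.
Hana is the sole taker at this level and receives the full 1/18.

Akira 2/3; Chiyo 1/18; Hana 1/18; Isamu 1/18; Kenji 1/9; Umeko 1/18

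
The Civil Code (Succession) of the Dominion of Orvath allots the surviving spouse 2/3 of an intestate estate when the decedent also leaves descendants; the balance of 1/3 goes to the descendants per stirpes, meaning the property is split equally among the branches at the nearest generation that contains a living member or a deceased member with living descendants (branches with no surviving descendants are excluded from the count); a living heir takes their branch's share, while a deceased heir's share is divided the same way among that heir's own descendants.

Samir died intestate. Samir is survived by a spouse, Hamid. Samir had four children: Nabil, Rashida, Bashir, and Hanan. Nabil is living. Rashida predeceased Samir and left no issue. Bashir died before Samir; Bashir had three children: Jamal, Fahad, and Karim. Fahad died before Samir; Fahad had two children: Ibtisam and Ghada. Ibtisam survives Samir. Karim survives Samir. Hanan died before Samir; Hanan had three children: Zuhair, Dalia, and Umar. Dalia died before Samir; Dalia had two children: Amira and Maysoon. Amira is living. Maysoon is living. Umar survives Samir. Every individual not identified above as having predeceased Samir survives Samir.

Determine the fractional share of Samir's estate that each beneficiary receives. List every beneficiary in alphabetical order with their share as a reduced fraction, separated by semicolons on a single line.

Amira 1/54; Ghada 1/54; Hamid 2/3; Ibtisam 1/54; Jamal 1/27; Karim 1/27; Maysoon 1/54; Nabil 1/9; Umar 1/27; Zuhair 1/27

Hamid, as surviving spouse, takes 2/3.
The remaining 1/3 passes to Samir's descendants per stirpes.
Rashida left no surviving issue, so that branch lapses and is disregarded.
The 1/3 is divided into 3 equal shares of 1/9 among Nabil, Bashir, Hanan.
Nabil is living and takes 1/9.
Bashir predeceased; the 1/9 allotted to Bashir's branch passes to Bashir's issue by representation.
The 1/9 is divided into 3 equal shares of 1/27 among Jamal, Fahad, Karim.
Jamal is living and takes 1/27.
Fahad predeceased; the 1/27 allotted to Fahad's branch passes to Fahad's issue by representation.
The 1/27 is divided into 2 equal shares of 1/54 among Ibtisam, Ghada.
Ibtisam is living and takes 1/54.
Ghada is living and takes 1/54.
Karim is living and takes 1/27.
Hanan predeceased; the 1/9 allotted to Hanan's branch passes to Hanan's issue by representation.
The 1/9 is divided into 3 equal shares of 1/27 among Zuhair, Dalia, Umar.
Zuhair is living and takes 1/27.
Dalia predeceased; the 1/27 allotted to Dalia's branch passes to Dalia's issue by representation.
The 1/27 is divided into 2 equal shares of 1/54 among Amira, Maysoon.
Amira is living and takes 1/54.
Maysoon is living and takes 1/54.
Umar is living and takes 1/27.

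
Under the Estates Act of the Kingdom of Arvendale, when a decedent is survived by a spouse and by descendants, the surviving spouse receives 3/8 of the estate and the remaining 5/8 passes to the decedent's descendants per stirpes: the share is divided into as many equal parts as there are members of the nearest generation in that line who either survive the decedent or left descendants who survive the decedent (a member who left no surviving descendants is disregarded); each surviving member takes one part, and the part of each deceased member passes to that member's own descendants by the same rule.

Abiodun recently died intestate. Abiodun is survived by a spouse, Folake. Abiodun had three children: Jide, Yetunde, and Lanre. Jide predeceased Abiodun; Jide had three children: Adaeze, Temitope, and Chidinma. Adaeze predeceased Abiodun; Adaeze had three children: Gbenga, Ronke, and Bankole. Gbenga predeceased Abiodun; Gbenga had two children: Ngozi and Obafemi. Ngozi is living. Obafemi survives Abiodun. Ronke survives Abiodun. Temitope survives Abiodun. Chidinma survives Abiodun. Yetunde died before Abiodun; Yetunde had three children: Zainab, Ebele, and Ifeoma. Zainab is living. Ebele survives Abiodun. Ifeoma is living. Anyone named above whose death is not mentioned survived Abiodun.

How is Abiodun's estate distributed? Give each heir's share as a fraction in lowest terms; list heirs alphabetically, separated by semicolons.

Bankole 5/216; Chidinma 5/72; Ebele 5/72; Folake 3/8; Ifeoma 5/72; Lanre 5/24; Ngozi 5/432; Obafemi 5/432; Ronke 5/216; Temitope 5/72; Zainab 5/72

Folake, as surviving spouse, takes 3/8.
The remaining 5/8 passes to Abiodun's descendants per stirpes.
The 5/8 is divided into 3 equal shares of 5/24 among Jide, Yetunde, Lanre.
Jide predeceased; the 5/24 allotted to Jide's branch passes to Jide's issue by representation.
The 5/24 is divided into 3 equal shares of 5/72 among Adaeze, Temitope, Chidinma.
Adaeze predeceased; the 5/72 allotted to Adaeze's branch passes to Adaeze's issue by representation.
The 5/72 is divided into 3 equal shares of 5/216 among Gbenga, Ronke, Bankole.
Gbenga predeceased; the 5/216 allotted to Gbenga's branch passes to Gbenga's issue by representation.
The 5/216 is divided into 2 equal shares of 5/432 among Ngozi, Obafemi.
Ngozi is living and takes 5/432.
Obafemi is living and takes 5/432.
Ronke is living and takes 5/216.
Bankole is living and takes 5/216.
Temitope is living and takes 5/72.
Chidinma is living and takes 5/72.
Yetunde predeceased; the 5/24 allotted to Yetunde's branch passes to Yetunde's issue by representation.
The 5/24 is divided into 3 equal shares of 5/72 among Zainab, Ebele, Ifeoma.
Zainab is living and takes 5/72.
Ebele is living and takes 5/72.
Ifeoma is living and takes 5/72.
Lanre is living and takes 5/24.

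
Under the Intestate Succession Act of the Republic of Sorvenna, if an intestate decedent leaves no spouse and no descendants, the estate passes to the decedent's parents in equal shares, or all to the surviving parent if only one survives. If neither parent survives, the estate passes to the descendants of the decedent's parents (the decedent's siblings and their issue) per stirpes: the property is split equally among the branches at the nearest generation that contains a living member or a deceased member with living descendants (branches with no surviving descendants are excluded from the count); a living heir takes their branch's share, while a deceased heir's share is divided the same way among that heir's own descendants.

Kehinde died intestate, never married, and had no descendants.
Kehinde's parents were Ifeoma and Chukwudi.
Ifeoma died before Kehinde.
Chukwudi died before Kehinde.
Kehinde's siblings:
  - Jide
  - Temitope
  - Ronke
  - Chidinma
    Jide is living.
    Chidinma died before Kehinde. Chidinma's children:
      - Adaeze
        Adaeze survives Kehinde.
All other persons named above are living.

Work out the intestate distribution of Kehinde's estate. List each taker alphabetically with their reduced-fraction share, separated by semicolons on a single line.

Adaeze 1/4; Jide 1/4; Ronke 1/4; Temitope 1/4

Neither parent survives and there are no descendants, so the estate passes to Kehinde's siblings and their issue per stirpes.
The estate is divided into 4 equal shares of 1/4 among Jide, Temitope, Ronke, Chidinma.
Jide is living and takes 1/4.
Temitope is living and takes 1/4.
Ronke is living and takes 1/4.
Chidinma predeceased; the 1/4 allotted to Chidinma's branch passes to Chidinma's issue by representation.
Adaeze is the sole taker at this level and receives the full 1/4.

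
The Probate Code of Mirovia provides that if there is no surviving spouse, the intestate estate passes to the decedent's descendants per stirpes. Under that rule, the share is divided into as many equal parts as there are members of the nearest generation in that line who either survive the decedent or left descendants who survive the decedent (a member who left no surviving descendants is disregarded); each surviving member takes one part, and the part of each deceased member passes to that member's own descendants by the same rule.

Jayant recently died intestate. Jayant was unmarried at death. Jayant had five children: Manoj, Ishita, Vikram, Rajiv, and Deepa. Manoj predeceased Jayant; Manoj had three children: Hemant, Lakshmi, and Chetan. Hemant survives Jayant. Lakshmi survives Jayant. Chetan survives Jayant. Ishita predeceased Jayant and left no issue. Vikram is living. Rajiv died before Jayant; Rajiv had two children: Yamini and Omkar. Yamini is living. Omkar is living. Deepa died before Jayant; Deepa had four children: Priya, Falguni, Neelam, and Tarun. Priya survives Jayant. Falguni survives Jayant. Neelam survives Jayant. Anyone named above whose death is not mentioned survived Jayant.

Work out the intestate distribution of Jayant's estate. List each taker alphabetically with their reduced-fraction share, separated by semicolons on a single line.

There is no surviving spouse, so the entire estate passes to Jayant's descendants per stirpes.
Ishita left no surviving issue, so that branch lapses and is disregarded.
The estate is divided into 4 equal shares of 1/4 among Manoj, Vikram, Rajiv, Deepa.
Manoj predeceased; the 1/4 allotted to Manoj's branch passes to Manoj's issue by representation.
The 1/4 is divided into 3 equal shares of 1/12 among Hemant, Lakshmi, Chetan.
Hemant is living and takes 1/12.
Lakshmi is living and takes 1/12.
Chetan is living and takes 1/12.
Vikram is living and takes 1/4.
Rajiv predeceased; the 1/4 allotted to Rajiv's branch passes to Rajiv's issue by representation.
The 1/4 is divided into 2 equal shares of 1/8 among Yamini, Omkar.
Yamini is living and takes 1/8.
Omkar is living and takes 1/8.
Deepa predeceased; the 1/4 allotted to Deepa's branch passes to Deepa's issue by representation.
The 1/4 is divided into 4 equal shares of 1/16 among Priya, Falguni, Neelam, Tarun.
Priya is living and takes 1/16.
Falguni is living and takes 1/16.
Neelam is living and takes 1/16.
Tarun is living and takes 1/16.

Chetan 1/12; Falguni 1/16; Hemant 1/12; Lakshmi 1/12; Neelam 1/16; Omkar 1/8; Priya 1/16; Tarun 1/16; Vikram 1/4; Yamini 1/8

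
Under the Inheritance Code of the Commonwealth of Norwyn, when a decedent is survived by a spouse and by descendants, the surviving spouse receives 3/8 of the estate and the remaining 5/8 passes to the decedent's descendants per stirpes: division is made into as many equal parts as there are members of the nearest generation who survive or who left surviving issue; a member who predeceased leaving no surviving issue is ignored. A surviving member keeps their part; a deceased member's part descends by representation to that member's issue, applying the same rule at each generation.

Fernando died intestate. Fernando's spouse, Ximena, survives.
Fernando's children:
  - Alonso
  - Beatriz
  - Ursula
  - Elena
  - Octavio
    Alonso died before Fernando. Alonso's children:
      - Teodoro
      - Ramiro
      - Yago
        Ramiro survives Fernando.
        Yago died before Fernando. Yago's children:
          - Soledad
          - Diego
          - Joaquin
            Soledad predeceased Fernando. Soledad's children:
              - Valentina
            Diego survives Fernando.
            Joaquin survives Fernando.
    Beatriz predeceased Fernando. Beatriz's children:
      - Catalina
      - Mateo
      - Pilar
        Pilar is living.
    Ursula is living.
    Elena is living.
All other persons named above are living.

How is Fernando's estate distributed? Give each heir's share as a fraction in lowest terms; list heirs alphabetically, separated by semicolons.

Catalina 1/24; Diego 1/72; Elena 1/8; Joaquin 1/72; Mateo 1/24; Octavio 1/8; Pilar 1/24; Ramiro 1/24; Teodoro 1/24; Ursula 1/8; Valentina 1/72; Ximena 3/8

Ximena, as surviving spouse, takes 3/8.
The remaining 5/8 passes to Fernando's descendants per stirpes.
The 5/8 is divided into 5 equal shares of 1/8 among Alonso, Beatriz, Ursula, Elena, Octavio.
Alonso predeceased; the 1/8 allotted to Alonso's branch passes to Alonso's issue by representation.
The 1/8 is divided into 3 equal shares of 1/24 among Teodoro, Ramiro, Yago.
Teodoro is living and takes 1/24.
Ramiro is living and takes 1/24.
Yago predeceased; the 1/24 allotted to Yago's branch passes to Yago's issue by representation.
The 1/24 is divided into 3 equal shares of 1/72 among Soledad, Diego, Joaquin.
Soledad predeceased; the 1/72 allotted to Soledad's branch passes to Soledad's issue by representation.
Valentina is the sole taker at this level and receives the full 1/72.
Diego is living and takes 1/72.
Joaquin is living and takes 1/72.
Beatriz predeceased; the 1/8 allotted to Beatriz's branch passes to Beatriz's issue by representation.
The 1/8 is divided into 3 equal shares of 1/24 among Catalina, Mateo, Pilar.
Catalina is living and takes 1/24.
Mateo is living and takes 1/24.
Pilar is living and takes 1/24.
Ursula is living and takes 1/8.
Elena is living and takes 1/8.
Octavio is living and takes 1/8.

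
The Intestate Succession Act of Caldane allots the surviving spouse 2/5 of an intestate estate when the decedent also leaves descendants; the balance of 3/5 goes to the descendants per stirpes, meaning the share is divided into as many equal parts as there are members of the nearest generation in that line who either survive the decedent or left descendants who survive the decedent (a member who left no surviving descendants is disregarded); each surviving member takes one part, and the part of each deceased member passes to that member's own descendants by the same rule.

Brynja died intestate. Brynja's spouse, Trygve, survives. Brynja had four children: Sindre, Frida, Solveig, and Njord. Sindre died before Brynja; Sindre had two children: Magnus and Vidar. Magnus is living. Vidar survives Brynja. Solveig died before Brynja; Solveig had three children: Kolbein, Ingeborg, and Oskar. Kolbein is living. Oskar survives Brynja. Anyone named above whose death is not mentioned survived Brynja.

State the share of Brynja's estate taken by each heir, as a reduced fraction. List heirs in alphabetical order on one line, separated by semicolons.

Frida 3/20; Ingeborg 1/20; Kolbein 1/20; Magnus 3/40; Njord 3/20; Oskar 1/20; Trygve 2/5; Vidar 3/40

Trygve, as surviving spouse, takes 2/5.
The remaining 3/5 passes to Brynja's descendants per stirpes.
The 3/5 is divided into 4 equal shares of 3/20 among Sindre, Frida, Solveig, Njord.
Sindre predeceased; the 3/20 allotted to Sindre's branch passes to Sindre's issue by representation.
The 3/20 is divided into 2 equal shares of 3/40 among Magnus, Vidar.
Magnus is living and takes 3/40.
Vidar is living and takes 3/40.
Frida is living and takes 3/20.
Solveig predeceased; the 3/20 allotted to Solveig's branch passes to Solveig's issue by representation.
The 3/20 is divided into 3 equal shares of 1/20 among Kolbein, Ingeborg, Oskar.
Kolbein is living and takes 1/20.
Ingeborg is living and takes 1/20.
Oskar is living and takes 1/20.
Njord is living and takes 3/20.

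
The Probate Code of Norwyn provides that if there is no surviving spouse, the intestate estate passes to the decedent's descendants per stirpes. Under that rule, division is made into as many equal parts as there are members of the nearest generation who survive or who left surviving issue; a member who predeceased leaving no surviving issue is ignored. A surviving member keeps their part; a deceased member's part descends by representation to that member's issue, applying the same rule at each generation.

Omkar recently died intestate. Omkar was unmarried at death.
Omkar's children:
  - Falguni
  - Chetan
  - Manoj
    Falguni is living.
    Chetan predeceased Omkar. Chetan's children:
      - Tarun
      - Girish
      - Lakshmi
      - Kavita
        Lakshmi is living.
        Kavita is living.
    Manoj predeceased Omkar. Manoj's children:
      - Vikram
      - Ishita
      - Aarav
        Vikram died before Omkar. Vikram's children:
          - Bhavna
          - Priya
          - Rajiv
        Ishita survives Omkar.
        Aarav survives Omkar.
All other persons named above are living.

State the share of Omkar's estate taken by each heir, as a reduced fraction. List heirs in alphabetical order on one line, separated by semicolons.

There is no surviving spouse, so the entire estate passes to Omkar's descendants per stirpes.
The estate is divided into 3 equal shares of 1/3 among Falguni, Chetan, Manoj.
Falguni is living and takes 1/3.
Chetan predeceased; the 1/3 allotted to Chetan's branch passes to Chetan's issue by representation.
The 1/3 is divided into 4 equal shares of 1/12 among Tarun, Girish, Lakshmi, Kavita.
Tarun is living and takes 1/12.
Girish is living and takes 1/12.
Lakshmi is living and takes 1/12.
Kavita is living and takes 1/12.
Manoj predeceased; the 1/3 allotted to Manoj's branch passes to Manoj's issue by representation.
The 1/3 is divided into 3 equal shares of 1/9 among Vikram, Ishita, Aarav.
Vikram predeceased; the 1/9 allotted to Vikram's branch passes to Vikram's issue by representation.
The 1/9 is divided into 3 equal shares of 1/27 among Bhavna, Priya, Rajiv.
Bhavna is living and takes 1/27.
Priya is living and takes 1/27.
Rajiv is living and takes 1/27.
Ishita is living and takes 1/9.
Aarav is living and takes 1/9.

Aarav 1/9; Bhavna 1/27; Falguni 1/3; Girish 1/12; Ishita 1/9; Kavita 1/12; Lakshmi 1/12; Priya 1/27; Rajiv 1/27; Tarun 1/12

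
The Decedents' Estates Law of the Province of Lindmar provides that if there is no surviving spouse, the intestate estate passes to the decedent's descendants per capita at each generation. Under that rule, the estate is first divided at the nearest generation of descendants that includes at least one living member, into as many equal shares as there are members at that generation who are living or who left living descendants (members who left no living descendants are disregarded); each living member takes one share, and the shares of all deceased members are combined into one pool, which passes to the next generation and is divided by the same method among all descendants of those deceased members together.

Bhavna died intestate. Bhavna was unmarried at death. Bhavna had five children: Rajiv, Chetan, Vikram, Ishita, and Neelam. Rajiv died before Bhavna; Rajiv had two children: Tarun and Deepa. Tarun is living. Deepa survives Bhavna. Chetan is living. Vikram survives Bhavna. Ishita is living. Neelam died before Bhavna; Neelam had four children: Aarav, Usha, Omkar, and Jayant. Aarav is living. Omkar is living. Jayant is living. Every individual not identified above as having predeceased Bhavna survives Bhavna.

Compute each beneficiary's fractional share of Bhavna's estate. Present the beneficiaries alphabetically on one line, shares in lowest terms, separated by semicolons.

There is no surviving spouse, so the entire estate passes to Bhavna's descendants per capita at each generation.
At generation 1 (Rajiv, Chetan, Vikram, Ishita, Neelam) there are 5 shares of (1)/5 = 1/5 each.
Living: Chetan, Vikram, and Ishita — each takes 1/5.
Deceased: Rajiv and Neelam. Their combined 2/5 is pooled and carried to generation 2.
At generation 2 (Tarun, Deepa, Aarav, Usha, Omkar, Jayant) there are 6 shares of (2/5)/6 = 1/15 each.
Living: Tarun, Deepa, Aarav, Usha, Omkar, and Jayant — each takes 1/15.

Aarav 1/15; Chetan 1/5; Deepa 1/15; Ishita 1/5; Jayant 1/15; Omkar 1/15; Tarun 1/15; Usha 1/15; Vikram 1/5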